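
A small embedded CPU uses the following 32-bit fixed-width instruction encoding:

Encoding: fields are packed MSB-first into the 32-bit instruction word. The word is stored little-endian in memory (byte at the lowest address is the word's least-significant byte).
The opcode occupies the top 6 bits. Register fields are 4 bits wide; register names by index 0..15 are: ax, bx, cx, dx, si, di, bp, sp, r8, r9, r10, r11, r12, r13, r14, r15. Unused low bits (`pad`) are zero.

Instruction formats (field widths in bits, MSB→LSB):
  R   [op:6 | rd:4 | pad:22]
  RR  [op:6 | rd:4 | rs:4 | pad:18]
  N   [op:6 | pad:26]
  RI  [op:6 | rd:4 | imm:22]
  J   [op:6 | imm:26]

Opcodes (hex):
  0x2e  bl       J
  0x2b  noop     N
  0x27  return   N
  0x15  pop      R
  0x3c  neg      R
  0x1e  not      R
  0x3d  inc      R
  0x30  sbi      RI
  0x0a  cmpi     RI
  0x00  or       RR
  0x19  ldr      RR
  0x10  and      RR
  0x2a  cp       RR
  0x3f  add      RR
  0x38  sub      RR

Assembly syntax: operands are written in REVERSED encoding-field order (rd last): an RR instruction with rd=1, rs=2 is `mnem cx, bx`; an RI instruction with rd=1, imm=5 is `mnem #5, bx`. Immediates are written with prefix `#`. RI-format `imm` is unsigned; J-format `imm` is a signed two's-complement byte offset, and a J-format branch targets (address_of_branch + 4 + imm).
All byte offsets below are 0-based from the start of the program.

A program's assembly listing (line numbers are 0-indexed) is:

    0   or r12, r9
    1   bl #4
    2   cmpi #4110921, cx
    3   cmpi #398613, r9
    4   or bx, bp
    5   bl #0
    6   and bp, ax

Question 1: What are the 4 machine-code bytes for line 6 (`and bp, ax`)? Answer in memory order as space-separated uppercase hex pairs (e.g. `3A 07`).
00 00 18 40

line 6 (and): pack op=0x10:6|rd=0:4|rs=6:4|pad=0:18 = 0x40180000; little→ 00 00 18 40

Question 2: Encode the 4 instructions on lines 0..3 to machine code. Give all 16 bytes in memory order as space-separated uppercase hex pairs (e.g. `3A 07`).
L0: or op=0x0:6|rd=9:4|rs=12:4|pad=0:18 ⇒ 0x02700000 ⇒ little 00 00 70 02
L1: bl op=0x2e:6|imm=4:26 ⇒ 0xb8000004 ⇒ little 04 00 00 b8
L2: cmpi op=0xa:6|rd=2:4|imm=4110921:22 ⇒ 0x28beba49 ⇒ little 49 ba be 28
L3: cmpi op=0xa:6|rd=9:4|imm=398613:22 ⇒ 0x2a461515 ⇒ little 15 15 46 2a

00 00 70 02 04 00 00 B8 49 BA BE 28 15 15 46 2A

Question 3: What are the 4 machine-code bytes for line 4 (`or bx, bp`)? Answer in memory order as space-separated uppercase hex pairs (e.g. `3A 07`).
line 4 (or): pack op=0x0:6|rd=6:4|rs=1:4|pad=0:18 = 0x01840000; little→ 00 00 84 01

00 00 84 01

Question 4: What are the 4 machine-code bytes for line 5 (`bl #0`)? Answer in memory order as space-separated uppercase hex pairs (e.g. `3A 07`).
line 5 (bl): pack op=0x2e:6|imm=0:26 = 0xb8000000; little→ 00 00 00 b8

00 00 00 B8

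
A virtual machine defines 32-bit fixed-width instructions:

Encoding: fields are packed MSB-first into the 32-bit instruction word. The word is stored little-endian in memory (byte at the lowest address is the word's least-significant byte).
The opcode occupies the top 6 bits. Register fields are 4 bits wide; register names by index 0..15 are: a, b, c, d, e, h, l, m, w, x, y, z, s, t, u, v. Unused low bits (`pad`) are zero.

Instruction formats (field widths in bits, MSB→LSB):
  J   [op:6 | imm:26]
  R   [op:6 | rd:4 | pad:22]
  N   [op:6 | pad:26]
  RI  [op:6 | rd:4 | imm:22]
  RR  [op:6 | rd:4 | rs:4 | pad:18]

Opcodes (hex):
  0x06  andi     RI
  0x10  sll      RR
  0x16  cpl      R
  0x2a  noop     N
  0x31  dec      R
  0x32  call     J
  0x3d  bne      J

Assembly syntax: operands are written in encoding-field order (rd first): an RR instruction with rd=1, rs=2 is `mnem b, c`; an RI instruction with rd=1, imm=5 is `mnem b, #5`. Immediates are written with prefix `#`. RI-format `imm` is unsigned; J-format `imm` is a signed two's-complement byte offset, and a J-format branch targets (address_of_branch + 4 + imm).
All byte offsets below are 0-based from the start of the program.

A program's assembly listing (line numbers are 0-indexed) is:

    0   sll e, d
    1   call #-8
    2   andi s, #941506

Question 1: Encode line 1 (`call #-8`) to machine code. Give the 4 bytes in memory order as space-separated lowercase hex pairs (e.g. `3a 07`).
1. call fields op=0x32:6|imm=-8:26 → word cbfffff8h → f8 ff ff cb

f8 ff ff cb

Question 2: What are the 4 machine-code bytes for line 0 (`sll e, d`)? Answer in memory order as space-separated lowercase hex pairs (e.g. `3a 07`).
00 00 0c 41

L0: sll op=0x10:6|rd=4:4|rs=3:4|pad=0:18 ⇒ 0x410c0000 ⇒ little 00 00 0c 41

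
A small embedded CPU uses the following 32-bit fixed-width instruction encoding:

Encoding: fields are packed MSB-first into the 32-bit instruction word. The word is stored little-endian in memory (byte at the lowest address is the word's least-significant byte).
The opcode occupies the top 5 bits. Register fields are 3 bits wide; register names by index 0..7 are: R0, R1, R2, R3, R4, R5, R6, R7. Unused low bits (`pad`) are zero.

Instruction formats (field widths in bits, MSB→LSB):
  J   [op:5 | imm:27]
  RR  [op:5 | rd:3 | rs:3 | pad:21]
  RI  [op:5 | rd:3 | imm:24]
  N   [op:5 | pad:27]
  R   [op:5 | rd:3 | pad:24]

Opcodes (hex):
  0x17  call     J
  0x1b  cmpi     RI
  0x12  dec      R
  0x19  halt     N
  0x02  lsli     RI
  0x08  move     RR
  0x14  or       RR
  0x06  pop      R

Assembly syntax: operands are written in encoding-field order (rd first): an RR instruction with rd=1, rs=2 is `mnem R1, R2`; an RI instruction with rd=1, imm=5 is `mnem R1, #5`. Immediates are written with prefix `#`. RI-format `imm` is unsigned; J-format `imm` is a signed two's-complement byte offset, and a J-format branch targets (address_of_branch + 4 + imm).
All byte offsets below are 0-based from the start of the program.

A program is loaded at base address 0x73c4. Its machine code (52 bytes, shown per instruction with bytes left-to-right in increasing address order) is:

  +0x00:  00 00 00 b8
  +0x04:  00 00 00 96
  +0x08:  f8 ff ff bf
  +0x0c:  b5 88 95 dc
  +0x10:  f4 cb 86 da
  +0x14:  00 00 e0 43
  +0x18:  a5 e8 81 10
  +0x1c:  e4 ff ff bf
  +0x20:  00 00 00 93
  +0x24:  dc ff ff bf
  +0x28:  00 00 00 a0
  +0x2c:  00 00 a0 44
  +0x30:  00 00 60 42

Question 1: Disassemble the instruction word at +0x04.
dec R6

@+04  little-endian(00 00 00 96) = 0x96000000
  op=0x96000000>>27=0x12 ⇒ dec (R)
  rd: (w>>24)&0x7=0x6 → R6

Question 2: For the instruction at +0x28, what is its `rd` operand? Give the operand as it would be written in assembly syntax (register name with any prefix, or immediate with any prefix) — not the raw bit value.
R0

+0x28: 00 00 00 a0 ⇒ word 0xa0000000 (little)
  op=0xa0000000>>27=0x14 ⇒ or (RR)
  rd@[26:24]=0x0 ⇒ R0
  rs@[23:21]=0x0 ⇒ R0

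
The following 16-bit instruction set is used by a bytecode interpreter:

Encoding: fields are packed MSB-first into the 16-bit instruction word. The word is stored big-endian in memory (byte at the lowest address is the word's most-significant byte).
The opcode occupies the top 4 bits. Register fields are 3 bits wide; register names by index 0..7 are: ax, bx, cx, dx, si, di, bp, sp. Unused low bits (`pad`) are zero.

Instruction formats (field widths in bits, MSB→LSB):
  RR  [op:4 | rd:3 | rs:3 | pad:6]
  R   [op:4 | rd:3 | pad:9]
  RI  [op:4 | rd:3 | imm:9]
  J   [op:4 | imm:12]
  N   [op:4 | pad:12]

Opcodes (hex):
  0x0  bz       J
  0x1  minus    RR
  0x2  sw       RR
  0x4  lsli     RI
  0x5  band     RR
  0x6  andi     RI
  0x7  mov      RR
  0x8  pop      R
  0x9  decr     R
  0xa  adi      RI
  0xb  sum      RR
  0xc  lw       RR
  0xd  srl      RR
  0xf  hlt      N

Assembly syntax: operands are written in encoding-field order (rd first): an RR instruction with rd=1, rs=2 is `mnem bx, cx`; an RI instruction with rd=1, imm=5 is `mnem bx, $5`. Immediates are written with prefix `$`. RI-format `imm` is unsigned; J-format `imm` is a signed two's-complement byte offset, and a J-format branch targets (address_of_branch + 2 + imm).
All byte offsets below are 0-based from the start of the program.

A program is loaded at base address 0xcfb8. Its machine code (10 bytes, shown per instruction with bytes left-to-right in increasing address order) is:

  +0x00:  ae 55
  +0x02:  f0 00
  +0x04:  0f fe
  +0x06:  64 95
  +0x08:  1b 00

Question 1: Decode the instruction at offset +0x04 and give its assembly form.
@+04  big-endian(0f fe) = 0x0ffe
  top 4b → 0x0 → bz [J]
  imm: (w>>0)&0xfff=0xffe (s12→-2) → $-2

bz $-2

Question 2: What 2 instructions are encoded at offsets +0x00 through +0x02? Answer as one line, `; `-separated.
adi sp, $85; hlt

@+00  big-endian(ae 55) = 0xae55
  top 4b → 0xa → adi [RI]
  [11:9] rd=7 = sp
  [8:0] imm=85 = $85
@+02  big-endian(f0 00) = 0xf000
  top 4b → 0xf → hlt [N]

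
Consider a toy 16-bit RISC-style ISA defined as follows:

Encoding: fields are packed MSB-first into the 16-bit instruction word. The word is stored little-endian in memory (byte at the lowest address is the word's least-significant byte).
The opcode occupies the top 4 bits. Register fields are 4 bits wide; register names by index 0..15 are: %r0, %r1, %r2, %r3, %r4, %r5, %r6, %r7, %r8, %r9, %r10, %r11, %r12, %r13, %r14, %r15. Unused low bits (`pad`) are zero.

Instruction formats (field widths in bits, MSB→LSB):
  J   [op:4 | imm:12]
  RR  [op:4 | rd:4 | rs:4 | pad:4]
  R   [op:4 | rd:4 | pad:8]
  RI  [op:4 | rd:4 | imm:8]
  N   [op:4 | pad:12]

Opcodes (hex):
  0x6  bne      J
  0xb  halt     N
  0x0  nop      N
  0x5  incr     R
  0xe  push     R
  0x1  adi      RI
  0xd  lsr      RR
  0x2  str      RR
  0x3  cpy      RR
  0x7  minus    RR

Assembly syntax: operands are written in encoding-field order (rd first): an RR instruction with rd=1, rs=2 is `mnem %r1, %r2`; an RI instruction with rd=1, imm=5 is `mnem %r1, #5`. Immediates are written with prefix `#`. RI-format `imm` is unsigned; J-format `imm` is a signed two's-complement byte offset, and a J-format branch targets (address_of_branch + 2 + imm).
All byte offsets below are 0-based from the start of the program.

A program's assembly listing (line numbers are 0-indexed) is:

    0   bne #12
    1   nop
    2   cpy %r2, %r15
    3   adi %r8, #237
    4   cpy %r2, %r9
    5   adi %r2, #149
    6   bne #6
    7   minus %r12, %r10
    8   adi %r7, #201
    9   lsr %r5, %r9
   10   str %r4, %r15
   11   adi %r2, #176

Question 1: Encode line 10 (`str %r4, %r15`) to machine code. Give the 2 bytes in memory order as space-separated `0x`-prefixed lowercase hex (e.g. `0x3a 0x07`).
line 10 (str): pack op=0x2:4|rd=4:4|rs=15:4|pad=0:4 = 0x24f0; little→ f0 24

0xf0 0x24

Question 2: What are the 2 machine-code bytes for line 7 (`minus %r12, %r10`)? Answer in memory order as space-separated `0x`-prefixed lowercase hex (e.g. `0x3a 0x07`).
line 7 (minus): pack op=0x7:4|rd=12:4|rs=10:4|pad=0:4 = 0x7ca0; little→ a0 7c

0xa0 0x7c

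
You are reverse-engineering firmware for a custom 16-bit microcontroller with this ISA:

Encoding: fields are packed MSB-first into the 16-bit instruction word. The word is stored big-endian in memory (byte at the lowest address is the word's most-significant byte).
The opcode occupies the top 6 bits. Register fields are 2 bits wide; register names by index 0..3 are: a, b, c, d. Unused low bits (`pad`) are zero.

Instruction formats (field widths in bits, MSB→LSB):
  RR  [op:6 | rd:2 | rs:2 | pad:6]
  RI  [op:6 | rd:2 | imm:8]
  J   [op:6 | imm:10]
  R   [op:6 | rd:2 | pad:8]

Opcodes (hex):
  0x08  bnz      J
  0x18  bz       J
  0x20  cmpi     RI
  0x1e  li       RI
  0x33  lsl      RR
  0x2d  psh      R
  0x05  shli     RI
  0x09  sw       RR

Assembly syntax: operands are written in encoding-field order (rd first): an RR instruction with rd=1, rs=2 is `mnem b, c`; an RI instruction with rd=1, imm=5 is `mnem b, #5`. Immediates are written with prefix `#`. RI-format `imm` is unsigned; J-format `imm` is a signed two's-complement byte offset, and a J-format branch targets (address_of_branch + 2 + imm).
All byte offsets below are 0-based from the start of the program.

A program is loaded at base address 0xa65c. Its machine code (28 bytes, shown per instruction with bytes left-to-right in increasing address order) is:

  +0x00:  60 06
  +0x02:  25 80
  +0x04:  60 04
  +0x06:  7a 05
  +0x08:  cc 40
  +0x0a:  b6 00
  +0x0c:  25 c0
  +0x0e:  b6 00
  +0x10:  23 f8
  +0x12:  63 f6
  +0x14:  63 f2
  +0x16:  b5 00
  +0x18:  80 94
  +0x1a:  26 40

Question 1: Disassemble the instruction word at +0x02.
sw b, c

@+02  big-endian(25 80) = 0x2580
  opcode bits[15:10]=0x9: sw/RR
  rd: (w>>8)&0x3=0x1 → b
  rs: (w>>6)&0x3=0x2 → c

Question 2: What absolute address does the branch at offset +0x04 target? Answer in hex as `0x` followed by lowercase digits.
+0x04: 60 04 ⇒ word 0x6004 (big)
  top 6b → 0x18 → bz [J]
  [9:0] imm=4 = #4
  target = base 0xa65c + off 0x04 + 2 + imm 4 = 0xa666

0xa666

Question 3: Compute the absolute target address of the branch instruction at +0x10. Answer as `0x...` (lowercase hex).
off 0x10: read 23 f8 as big → 0x23f8
  op=0x23f8>>10=0x8 ⇒ bnz (J)
  imm: (w>>0)&0x3ff=0x3f8 (s10→-8) → #-8
  target = base 0xa65c + off 0x10 + 2 + imm -8 = 0xa666

0xa666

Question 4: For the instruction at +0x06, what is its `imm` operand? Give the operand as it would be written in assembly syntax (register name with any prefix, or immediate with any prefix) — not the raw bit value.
off 0x06: read 7a 05 as big → 0x7a05
  opcode bits[15:10]=0x1e: li/RI
  rd: (w>>8)&0x3=0x2 → c
  imm: (w>>0)&0xff=0x5 → #5

#5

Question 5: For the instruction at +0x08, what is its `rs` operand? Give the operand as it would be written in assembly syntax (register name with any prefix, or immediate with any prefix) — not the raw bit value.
@+08  big-endian(cc 40) = 0xcc40
  opcode bits[15:10]=0x33: lsl/RR
  rd@[9:8]=0x0 ⇒ a
  rs@[7:6]=0x1 ⇒ b

b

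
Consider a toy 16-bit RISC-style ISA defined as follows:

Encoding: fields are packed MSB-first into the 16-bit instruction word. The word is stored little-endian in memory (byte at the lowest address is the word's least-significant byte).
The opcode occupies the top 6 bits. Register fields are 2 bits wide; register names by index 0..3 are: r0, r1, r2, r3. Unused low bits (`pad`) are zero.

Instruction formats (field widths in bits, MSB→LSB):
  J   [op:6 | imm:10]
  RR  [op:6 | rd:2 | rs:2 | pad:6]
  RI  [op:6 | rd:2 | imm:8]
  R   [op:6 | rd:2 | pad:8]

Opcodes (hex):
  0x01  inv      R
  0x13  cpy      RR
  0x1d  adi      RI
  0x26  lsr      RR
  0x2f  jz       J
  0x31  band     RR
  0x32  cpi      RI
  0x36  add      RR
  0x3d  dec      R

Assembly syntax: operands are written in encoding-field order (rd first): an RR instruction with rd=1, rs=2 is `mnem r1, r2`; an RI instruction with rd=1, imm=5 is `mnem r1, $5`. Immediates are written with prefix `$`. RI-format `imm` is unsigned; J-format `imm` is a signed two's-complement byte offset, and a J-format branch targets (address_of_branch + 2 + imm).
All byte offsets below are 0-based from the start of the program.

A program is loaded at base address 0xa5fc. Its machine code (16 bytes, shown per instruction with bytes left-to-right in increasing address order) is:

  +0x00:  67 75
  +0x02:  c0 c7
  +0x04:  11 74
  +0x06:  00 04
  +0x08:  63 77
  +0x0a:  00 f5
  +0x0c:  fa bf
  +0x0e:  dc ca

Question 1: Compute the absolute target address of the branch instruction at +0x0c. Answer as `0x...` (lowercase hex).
0xa604

off 0x0c: read fa bf as little → 0xbffa
  top 6b → 0x2f → jz [J]
  imm: (w>>0)&0x3ff=0x3fa (s10→-6) → $-6
  target = base 0xa5fc + off 0x0c + 2 + imm -6 = 0xa604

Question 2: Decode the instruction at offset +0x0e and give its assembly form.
cpi r2, $220

[0e] dc ca → 0xcadc
  op=0xcadc>>10=0x32 ⇒ cpi (RI)
  rd@[9:8]=0x2 ⇒ r2
  imm@[7:0]=0xdc ⇒ $220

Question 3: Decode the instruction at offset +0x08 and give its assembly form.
@+08  little-endian(63 77) = 0x7763
  op=0x7763>>10=0x1d ⇒ adi (RI)
  [9:8] rd=3 = r3
  [7:0] imm=99 = $99

adi r3, $99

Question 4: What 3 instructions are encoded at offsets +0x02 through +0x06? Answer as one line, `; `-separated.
band r3, r3; adi r0, $17; inv r0

off 0x02: read c0 c7 as little → 0xc7c0
  top 6b → 0x31 → band [RR]
  rd: (w>>8)&0x3=0x3 → r3
  rs: (w>>6)&0x3=0x3 → r3
off 0x04: read 11 74 as little → 0x7411
  top 6b → 0x1d → adi [RI]
  rd: (w>>8)&0x3=0x0 → r0
  imm: (w>>0)&0xff=0x11 → $17
off 0x06: read 00 04 as little → 0x0400
  top 6b → 0x1 → inv [R]
  rd: (w>>8)&0x3=0x0 → r0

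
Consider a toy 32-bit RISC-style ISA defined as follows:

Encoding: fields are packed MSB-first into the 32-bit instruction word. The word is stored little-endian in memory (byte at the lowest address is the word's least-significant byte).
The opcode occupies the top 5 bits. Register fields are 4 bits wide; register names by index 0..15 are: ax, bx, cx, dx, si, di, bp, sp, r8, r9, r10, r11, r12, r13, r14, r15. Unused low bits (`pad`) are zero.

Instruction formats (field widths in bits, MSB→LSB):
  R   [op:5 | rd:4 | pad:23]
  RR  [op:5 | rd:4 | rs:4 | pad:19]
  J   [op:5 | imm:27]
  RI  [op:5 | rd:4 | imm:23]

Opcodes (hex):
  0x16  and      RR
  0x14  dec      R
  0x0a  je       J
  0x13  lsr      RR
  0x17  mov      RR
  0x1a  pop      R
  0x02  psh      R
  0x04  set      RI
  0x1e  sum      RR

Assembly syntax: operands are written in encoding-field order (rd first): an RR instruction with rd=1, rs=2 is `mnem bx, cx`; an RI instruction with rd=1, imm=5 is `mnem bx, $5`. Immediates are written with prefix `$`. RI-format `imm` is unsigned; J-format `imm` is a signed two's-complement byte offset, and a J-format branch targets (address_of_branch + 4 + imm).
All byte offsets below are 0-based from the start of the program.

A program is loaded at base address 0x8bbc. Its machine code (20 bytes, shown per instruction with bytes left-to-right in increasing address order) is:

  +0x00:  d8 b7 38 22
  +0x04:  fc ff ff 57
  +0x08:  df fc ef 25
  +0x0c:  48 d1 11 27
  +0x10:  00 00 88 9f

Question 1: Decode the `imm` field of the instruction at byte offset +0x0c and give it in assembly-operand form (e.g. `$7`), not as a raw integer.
$1167688

@+0c  little-endian(48 d1 11 27) = 0x2711d148
  top 5b → 0x4 → set [RI]
  rd@[26:23]=0xe ⇒ r14
  imm@[22:0]=0x11d148 ⇒ $1167688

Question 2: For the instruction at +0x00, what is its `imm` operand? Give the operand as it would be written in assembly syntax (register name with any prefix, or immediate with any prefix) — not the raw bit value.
@+00  little-endian(d8 b7 38 22) = 0x2238b7d8
  top 5b → 0x4 → set [RI]
  [26:23] rd=4 = si
  [22:0] imm=3717080 = $3717080

$3717080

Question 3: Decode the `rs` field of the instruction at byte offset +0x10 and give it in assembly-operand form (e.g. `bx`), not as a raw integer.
bx

@+10  little-endian(00 00 88 9f) = 0x9f880000
  top 5b → 0x13 → lsr [RR]
  rd: (w>>23)&0xf=0xf → r15
  rs: (w>>19)&0xf=0x1 → bx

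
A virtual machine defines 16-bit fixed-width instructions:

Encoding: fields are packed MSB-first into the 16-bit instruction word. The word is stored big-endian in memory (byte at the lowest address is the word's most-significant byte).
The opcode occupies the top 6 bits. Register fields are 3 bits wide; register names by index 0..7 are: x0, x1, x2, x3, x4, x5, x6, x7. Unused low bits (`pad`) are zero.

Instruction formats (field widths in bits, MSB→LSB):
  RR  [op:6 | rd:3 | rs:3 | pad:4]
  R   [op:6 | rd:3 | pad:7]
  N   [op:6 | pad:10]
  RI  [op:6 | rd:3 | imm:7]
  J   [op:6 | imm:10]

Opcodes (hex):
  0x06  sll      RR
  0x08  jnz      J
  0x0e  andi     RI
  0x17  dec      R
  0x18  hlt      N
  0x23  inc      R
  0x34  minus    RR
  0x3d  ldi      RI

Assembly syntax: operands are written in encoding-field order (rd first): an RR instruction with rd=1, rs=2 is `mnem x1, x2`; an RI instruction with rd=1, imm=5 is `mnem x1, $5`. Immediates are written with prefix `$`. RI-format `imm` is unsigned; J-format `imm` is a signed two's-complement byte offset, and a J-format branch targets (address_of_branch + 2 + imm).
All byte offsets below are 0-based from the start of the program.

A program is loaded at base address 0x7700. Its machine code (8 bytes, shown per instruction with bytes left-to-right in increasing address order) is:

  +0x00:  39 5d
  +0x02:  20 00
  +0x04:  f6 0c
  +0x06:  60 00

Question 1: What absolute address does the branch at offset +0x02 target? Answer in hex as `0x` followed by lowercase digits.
[02] 20 00 → 0x2000
  op=0x2000>>10=0x8 ⇒ jnz (J)
  imm@[9:0]=0x0 ⇒ $0
  target = base 0x7700 + off 0x02 + 2 + imm 0 = 0x7704

0x7704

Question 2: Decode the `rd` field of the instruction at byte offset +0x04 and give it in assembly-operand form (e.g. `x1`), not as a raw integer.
x4

off 0x04: read f6 0c as big → 0xf60c
  top 6b → 0x3d → ldi [RI]
  rd@[9:7]=0x4 ⇒ x4
  imm@[6:0]=0xc ⇒ $12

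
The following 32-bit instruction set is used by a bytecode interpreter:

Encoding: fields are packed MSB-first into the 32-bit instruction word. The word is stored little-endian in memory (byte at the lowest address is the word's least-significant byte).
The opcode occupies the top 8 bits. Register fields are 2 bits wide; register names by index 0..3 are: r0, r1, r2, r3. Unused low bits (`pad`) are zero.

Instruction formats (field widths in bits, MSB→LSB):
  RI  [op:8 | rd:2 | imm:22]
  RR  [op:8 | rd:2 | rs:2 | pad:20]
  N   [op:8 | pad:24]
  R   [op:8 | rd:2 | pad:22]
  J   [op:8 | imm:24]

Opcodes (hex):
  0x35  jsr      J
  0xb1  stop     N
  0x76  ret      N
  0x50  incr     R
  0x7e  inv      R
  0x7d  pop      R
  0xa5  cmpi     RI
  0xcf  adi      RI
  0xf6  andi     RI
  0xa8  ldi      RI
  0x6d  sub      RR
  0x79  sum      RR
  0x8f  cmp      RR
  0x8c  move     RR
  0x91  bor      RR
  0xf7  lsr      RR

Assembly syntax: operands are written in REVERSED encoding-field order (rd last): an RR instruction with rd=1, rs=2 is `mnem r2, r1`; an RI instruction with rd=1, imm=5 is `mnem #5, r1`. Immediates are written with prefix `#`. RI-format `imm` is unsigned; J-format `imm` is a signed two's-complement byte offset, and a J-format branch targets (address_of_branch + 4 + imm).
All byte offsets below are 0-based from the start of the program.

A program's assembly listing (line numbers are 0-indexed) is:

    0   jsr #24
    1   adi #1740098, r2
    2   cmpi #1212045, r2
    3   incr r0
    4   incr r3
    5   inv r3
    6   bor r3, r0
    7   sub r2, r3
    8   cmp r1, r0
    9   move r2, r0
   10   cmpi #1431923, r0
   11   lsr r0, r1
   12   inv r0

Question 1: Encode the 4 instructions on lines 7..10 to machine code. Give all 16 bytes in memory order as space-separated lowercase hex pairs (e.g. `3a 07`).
00 00 e0 6d 00 00 10 8f 00 00 20 8c 73 d9 15 a5

L7: sub op=0x6d:8|rd=3:2|rs=2:2|pad=0:20 ⇒ 0x6de00000 ⇒ little 00 00 e0 6d
L8: cmp op=0x8f:8|rd=0:2|rs=1:2|pad=0:20 ⇒ 0x8f100000 ⇒ little 00 00 10 8f
L9: move op=0x8c:8|rd=0:2|rs=2:2|pad=0:20 ⇒ 0x8c200000 ⇒ little 00 00 20 8c
L10: cmpi op=0xa5:8|rd=0:2|imm=1431923:22 ⇒ 0xa515d973 ⇒ little 73 d9 15 a5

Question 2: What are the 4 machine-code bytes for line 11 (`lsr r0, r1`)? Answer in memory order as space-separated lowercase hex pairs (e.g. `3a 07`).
00 00 40 f7

11. lsr fields op=0xf7:8|rd=1:2|rs=0:2|pad=0:20 → word f7400000h → 00 00 40 f7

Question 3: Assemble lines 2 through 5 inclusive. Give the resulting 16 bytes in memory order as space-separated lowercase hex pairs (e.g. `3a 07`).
L2: cmpi op=0xa5:8|rd=2:2|imm=1212045:22 ⇒ 0xa5927e8d ⇒ little 8d 7e 92 a5
L3: incr op=0x50:8|rd=0:2|pad=0:22 ⇒ 0x50000000 ⇒ little 00 00 00 50
L4: incr op=0x50:8|rd=3:2|pad=0:22 ⇒ 0x50c00000 ⇒ little 00 00 c0 50
L5: inv op=0x7e:8|rd=3:2|pad=0:22 ⇒ 0x7ec00000 ⇒ little 00 00 c0 7e

8d 7e 92 a5 00 00 00 50 00 00 c0 50 00 00 c0 7e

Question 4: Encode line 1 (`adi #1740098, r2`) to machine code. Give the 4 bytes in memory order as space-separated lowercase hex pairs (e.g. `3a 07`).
42 8d 9a cf

line 1 (adi): pack op=0xcf:8|rd=2:2|imm=1740098:22 = 0xcf9a8d42; little→ 42 8d 9a cf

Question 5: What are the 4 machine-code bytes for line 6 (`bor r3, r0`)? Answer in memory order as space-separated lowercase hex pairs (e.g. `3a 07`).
line 6 (bor): pack op=0x91:8|rd=0:2|rs=3:2|pad=0:20 = 0x91300000; little→ 00 00 30 91

00 00 30 91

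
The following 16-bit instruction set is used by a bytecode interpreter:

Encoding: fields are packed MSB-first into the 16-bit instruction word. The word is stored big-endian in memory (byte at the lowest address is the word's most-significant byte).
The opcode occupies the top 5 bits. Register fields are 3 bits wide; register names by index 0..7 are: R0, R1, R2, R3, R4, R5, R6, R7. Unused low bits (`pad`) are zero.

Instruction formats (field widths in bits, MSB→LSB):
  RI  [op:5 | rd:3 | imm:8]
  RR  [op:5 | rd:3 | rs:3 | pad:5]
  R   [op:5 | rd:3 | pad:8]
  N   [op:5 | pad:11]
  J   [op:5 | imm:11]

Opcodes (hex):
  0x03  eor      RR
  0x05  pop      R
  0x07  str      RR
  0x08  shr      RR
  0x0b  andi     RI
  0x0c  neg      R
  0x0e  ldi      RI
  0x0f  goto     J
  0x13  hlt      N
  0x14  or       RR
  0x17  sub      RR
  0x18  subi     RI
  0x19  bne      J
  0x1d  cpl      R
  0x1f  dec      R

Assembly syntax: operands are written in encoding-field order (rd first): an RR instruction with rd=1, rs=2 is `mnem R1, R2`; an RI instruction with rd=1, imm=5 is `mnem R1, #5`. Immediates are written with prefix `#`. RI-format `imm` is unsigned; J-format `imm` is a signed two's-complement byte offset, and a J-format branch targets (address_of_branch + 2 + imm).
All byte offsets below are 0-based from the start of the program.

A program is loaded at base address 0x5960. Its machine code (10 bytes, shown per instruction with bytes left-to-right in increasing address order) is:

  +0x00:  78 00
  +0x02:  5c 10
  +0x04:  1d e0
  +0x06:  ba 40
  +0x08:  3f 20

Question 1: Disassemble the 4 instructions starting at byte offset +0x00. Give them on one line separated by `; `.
goto #0; andi R4, #16; eor R5, R7; sub R2, R2

@+00  big-endian(78 00) = 0x7800
  opcode bits[15:11]=0xf: goto/J
  imm@[10:0]=0x0 ⇒ #0
@+02  big-endian(5c 10) = 0x5c10
  opcode bits[15:11]=0xb: andi/RI
  rd@[10:8]=0x4 ⇒ R4
  imm@[7:0]=0x10 ⇒ #16
@+04  big-endian(1d e0) = 0x1de0
  opcode bits[15:11]=0x3: eor/RR
  rd@[10:8]=0x5 ⇒ R5
  rs@[7:5]=0x7 ⇒ R7
@+06  big-endian(ba 40) = 0xba40
  opcode bits[15:11]=0x17: sub/RR
  rd@[10:8]=0x2 ⇒ R2
  rs@[7:5]=0x2 ⇒ R2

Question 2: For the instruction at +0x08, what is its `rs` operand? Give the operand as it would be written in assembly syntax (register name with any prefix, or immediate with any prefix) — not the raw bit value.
[08] 3f 20 → 0x3f20
  op=0x3f20>>11=0x7 ⇒ str (RR)
  rd@[10:8]=0x7 ⇒ R7
  rs@[7:5]=0x1 ⇒ R1

R1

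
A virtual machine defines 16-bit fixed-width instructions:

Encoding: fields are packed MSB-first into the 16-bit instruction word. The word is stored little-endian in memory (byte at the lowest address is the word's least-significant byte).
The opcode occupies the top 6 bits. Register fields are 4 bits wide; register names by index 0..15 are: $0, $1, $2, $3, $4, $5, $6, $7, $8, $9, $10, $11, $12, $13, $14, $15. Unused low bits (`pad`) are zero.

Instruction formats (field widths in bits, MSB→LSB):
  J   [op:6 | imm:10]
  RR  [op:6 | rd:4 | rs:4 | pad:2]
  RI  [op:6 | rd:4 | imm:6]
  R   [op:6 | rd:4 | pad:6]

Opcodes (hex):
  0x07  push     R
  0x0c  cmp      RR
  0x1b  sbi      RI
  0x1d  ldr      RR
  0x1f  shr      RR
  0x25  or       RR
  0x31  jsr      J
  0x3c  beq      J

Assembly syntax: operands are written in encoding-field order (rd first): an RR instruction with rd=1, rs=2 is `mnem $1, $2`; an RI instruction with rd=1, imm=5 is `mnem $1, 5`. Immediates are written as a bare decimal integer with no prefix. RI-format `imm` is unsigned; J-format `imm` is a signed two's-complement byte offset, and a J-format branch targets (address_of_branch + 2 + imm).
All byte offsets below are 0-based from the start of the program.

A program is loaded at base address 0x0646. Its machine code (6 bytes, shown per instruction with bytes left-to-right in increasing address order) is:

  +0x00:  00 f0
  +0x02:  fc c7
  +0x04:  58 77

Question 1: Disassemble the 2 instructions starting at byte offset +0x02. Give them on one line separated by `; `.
[02] fc c7 → 0xc7fc
  op=0xc7fc>>10=0x31 ⇒ jsr (J)
  imm: (w>>0)&0x3ff=0x3fc (s10→-4) → -4
[04] 58 77 → 0x7758
  op=0x7758>>10=0x1d ⇒ ldr (RR)
  rd: (w>>6)&0xf=0xd → $13
  rs: (w>>2)&0xf=0x6 → $6

jsr -4; ldr $13, $6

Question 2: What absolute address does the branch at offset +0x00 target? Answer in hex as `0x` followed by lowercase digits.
0x0648

+0x00: 00 f0 ⇒ word 0xf000 (little)
  top 6b → 0x3c → beq [J]
  imm@[9:0]=0x0 ⇒ 0
  target = base 0x0646 + off 0x00 + 2 + imm 0 = 0x0648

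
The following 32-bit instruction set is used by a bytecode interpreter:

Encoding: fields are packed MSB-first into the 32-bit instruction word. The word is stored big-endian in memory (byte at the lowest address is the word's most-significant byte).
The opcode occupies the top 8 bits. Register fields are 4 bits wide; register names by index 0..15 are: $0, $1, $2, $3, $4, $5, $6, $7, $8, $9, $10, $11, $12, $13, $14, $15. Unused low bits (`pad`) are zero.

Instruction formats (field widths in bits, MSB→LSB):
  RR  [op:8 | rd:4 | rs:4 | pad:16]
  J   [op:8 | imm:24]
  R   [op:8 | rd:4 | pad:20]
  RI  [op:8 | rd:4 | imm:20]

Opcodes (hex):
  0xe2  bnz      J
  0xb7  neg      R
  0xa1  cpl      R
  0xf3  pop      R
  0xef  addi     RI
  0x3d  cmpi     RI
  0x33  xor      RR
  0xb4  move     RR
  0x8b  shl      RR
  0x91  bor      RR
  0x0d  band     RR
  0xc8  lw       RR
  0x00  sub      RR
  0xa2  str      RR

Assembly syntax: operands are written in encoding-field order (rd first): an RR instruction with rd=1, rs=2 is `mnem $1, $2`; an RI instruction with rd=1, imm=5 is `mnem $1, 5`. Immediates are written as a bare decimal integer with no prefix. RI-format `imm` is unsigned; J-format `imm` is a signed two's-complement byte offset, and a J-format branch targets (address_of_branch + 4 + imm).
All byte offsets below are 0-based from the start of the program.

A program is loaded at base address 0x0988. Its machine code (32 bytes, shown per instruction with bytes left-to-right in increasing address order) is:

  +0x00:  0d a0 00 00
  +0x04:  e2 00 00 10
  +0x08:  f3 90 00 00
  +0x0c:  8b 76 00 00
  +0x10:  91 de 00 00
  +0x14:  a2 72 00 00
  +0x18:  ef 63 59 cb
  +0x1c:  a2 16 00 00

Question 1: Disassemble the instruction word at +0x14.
str $7, $2

off 0x14: read a2 72 00 00 as big → 0xa2720000
  opcode bits[31:24]=0xa2: str/RR
  [23:20] rd=7 = $7
  [19:16] rs=2 = $2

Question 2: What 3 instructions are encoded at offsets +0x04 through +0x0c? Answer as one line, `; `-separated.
+0x04: e2 00 00 10 ⇒ word 0xe2000010 (big)
  op=0xe2000010>>24=0xe2 ⇒ bnz (J)
  [23:0] imm=16 = 16
+0x08: f3 90 00 00 ⇒ word 0xf3900000 (big)
  op=0xf3900000>>24=0xf3 ⇒ pop (R)
  [23:20] rd=9 = $9
+0x0c: 8b 76 00 00 ⇒ word 0x8b760000 (big)
  op=0x8b760000>>24=0x8b ⇒ shl (RR)
  [23:20] rd=7 = $7
  [19:16] rs=6 = $6

bnz 16; pop $9; shl $7, $6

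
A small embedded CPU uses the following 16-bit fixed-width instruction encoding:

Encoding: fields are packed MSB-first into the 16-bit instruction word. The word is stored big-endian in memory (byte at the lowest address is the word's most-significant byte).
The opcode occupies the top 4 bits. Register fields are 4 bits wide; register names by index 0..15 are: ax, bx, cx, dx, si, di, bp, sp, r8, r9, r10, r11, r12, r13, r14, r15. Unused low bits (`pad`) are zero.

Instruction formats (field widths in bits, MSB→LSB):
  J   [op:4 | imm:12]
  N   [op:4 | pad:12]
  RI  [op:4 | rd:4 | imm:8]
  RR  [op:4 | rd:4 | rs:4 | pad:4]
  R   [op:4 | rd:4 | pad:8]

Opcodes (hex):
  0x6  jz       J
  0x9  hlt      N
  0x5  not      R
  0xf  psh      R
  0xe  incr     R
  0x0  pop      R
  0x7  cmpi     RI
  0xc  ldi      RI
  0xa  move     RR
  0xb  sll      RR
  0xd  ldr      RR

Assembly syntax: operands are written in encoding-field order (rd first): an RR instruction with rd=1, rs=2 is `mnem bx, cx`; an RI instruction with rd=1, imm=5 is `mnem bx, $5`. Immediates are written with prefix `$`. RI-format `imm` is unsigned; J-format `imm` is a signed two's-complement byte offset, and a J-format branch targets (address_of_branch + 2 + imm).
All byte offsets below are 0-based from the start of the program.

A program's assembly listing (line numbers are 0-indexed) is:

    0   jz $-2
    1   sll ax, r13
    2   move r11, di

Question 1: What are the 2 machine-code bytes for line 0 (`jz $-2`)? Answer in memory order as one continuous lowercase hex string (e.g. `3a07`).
0. jz fields op=0x6:4|imm=-2:12 → word 6ffeh → 6f fe

6ffe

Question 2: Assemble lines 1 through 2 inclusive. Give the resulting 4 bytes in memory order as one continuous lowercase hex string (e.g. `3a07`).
b0d0ab50

L1: sll op=0xb:4|rd=0:4|rs=13:4|pad=0:4 ⇒ 0xb0d0 ⇒ big b0 d0
L2: move op=0xa:4|rd=11:4|rs=5:4|pad=0:4 ⇒ 0xab50 ⇒ big ab 50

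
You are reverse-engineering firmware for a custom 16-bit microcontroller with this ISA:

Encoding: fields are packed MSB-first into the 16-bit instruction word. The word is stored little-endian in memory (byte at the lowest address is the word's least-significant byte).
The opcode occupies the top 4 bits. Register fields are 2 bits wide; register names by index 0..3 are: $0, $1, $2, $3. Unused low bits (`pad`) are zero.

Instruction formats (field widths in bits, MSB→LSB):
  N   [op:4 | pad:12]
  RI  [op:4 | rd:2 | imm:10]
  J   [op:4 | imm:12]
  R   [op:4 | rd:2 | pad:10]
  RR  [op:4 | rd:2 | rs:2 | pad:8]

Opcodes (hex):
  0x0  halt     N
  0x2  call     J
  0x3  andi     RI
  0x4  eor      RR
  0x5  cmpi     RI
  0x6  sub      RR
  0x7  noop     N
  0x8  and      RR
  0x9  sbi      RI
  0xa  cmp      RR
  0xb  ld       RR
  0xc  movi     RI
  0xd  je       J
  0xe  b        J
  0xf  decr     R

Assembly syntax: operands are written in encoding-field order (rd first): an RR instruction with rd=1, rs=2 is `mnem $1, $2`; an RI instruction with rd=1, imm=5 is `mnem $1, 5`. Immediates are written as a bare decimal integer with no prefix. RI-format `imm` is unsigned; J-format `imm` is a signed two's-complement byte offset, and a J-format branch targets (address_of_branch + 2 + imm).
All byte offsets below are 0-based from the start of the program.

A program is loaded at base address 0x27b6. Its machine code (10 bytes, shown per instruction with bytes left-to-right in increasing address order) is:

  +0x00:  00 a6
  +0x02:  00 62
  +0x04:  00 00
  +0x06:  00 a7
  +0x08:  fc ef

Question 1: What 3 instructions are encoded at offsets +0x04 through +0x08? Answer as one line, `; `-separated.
+0x04: 00 00 ⇒ word 0x0000 (little)
  opcode bits[15:12]=0x0: halt/N
+0x06: 00 a7 ⇒ word 0xa700 (little)
  opcode bits[15:12]=0xa: cmp/RR
  rd@[11:10]=0x1 ⇒ $1
  rs@[9:8]=0x3 ⇒ $3
+0x08: fc ef ⇒ word 0xeffc (little)
  opcode bits[15:12]=0xe: b/J
  imm@[11:0]=0xffc (s12→-4) ⇒ -4

halt; cmp $1, $3; b -4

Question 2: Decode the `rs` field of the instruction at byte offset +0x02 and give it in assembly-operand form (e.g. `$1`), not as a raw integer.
$2

@+02  little-endian(00 62) = 0x6200
  opcode bits[15:12]=0x6: sub/RR
  rd@[11:10]=0x0 ⇒ $0
  rs@[9:8]=0x2 ⇒ $2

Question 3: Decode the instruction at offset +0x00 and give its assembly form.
cmp $1, $2

+0x00: 00 a6 ⇒ word 0xa600 (little)
  op=0xa600>>12=0xa ⇒ cmp (RR)
  rd@[11:10]=0x1 ⇒ $1
  rs@[9:8]=0x2 ⇒ $2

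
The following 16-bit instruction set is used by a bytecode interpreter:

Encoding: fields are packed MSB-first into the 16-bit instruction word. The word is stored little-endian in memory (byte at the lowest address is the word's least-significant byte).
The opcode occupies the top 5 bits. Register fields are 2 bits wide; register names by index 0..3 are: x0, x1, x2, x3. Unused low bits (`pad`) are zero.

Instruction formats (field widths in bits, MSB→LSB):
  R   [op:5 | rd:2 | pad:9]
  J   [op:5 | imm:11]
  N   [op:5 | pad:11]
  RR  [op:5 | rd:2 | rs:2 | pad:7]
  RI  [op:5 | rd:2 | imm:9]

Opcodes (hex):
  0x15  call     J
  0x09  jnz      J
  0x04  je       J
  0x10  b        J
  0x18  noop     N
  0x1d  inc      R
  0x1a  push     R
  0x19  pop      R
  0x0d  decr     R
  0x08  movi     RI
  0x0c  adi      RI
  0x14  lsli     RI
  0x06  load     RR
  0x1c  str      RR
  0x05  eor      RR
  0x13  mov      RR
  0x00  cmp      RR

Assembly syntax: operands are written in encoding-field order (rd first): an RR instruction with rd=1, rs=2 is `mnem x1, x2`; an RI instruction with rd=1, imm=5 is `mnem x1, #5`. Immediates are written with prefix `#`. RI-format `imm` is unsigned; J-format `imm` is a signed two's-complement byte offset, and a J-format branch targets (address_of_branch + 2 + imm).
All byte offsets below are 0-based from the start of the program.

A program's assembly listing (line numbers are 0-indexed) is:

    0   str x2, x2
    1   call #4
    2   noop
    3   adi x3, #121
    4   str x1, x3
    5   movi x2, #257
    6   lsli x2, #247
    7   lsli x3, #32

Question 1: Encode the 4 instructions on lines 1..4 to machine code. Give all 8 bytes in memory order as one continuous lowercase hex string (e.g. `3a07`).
04a800c0796680e3

line 1 (call): pack op=0x15:5|imm=4:11 = 0xa804; little→ 04 a8
line 2 (noop): pack op=0x18:5|pad=0:11 = 0xc000; little→ 00 c0
line 3 (adi): pack op=0xc:5|rd=3:2|imm=121:9 = 0x6679; little→ 79 66
line 4 (str): pack op=0x1c:5|rd=1:2|rs=3:2|pad=0:7 = 0xe380; little→ 80 e3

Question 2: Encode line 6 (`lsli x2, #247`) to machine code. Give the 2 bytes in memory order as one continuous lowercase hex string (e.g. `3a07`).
f7a4

6. lsli fields op=0x14:5|rd=2:2|imm=247:9 → word a4f7h → f7 a4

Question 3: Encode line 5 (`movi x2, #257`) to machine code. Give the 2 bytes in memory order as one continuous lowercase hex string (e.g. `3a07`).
0145

L5: movi op=0x8:5|rd=2:2|imm=257:9 ⇒ 0x4501 ⇒ little 01 45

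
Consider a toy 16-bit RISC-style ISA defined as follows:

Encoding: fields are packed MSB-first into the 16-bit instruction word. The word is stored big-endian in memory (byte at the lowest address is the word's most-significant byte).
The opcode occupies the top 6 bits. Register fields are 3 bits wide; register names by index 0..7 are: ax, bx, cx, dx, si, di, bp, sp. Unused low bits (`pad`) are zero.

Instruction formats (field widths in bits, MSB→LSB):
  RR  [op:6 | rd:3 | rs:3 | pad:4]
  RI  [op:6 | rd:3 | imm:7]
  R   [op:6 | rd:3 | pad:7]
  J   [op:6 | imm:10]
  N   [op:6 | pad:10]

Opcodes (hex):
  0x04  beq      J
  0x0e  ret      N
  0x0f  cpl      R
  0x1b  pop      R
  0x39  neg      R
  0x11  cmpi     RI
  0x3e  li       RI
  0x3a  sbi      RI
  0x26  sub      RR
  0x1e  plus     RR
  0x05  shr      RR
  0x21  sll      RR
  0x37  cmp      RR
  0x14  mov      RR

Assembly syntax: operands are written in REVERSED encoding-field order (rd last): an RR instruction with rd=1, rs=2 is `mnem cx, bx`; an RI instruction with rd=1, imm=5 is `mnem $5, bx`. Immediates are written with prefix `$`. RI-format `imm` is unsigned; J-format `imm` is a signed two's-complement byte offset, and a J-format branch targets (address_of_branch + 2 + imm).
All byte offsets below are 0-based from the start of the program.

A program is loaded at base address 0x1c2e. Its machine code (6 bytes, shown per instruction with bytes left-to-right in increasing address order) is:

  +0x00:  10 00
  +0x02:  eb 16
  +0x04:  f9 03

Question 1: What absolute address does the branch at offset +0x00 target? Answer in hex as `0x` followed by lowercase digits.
off 0x00: read 10 00 as big → 0x1000
  opcode bits[15:10]=0x4: beq/J
  [9:0] imm=0 = $0
  target = base 0x1c2e + off 0x00 + 2 + imm 0 = 0x1c30

0x1c30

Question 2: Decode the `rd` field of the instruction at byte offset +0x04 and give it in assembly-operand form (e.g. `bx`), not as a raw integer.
@+04  big-endian(f9 03) = 0xf903
  opcode bits[15:10]=0x3e: li/RI
  rd@[9:7]=0x2 ⇒ cx
  imm@[6:0]=0x3 ⇒ $3

cx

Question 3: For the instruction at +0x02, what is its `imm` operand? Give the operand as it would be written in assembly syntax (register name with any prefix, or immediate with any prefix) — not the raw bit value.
$22

[02] eb 16 → 0xeb16
  op=0xeb16>>10=0x3a ⇒ sbi (RI)
  rd: (w>>7)&0x7=0x6 → bp
  imm: (w>>0)&0x7f=0x16 → $22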